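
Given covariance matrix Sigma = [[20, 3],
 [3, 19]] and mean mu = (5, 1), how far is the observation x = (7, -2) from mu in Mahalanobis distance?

Step 1 — centre the observation: (x - mu) = (2, -3).

Step 2 — invert Sigma. det(Sigma) = 20·19 - (3)² = 371.
  Sigma^{-1} = (1/det) · [[d, -b], [-b, a]] = [[0.0512, -0.0081],
 [-0.0081, 0.0539]].

Step 3 — form the quadratic (x - mu)^T · Sigma^{-1} · (x - mu):
  Sigma^{-1} · (x - mu) = (0.1267, -0.1779).
  (x - mu)^T · [Sigma^{-1} · (x - mu)] = (2)·(0.1267) + (-3)·(-0.1779) = 0.7871.

Step 4 — take square root: d = √(0.7871) ≈ 0.8872.

d(x, mu) = √(0.7871) ≈ 0.8872


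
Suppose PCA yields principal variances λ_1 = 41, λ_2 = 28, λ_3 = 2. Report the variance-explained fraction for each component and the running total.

Step 1 — total variance = trace(Sigma) = Σ λ_i = 41 + 28 + 2 = 71.

Step 2 — fraction explained by component i = λ_i / Σ λ:
  PC1: 41/71 = 0.5775
  PC2: 28/71 = 0.3944
  PC3: 2/71 = 0.0282

Step 3 — cumulative fraction after k components = (λ_1 + ... + λ_k) / Σ λ:
  k = 1: 41/71 = 0.5775
  k = 2: (41 + 28)/71 = 69/71 = 0.9718
  k = 3: (41 + 28 + 2)/71 = 71/71 = 1

Summary (fraction, with percent):

explained: PC1 0.5775 (57.75%), PC2 0.3944 (39.44%), PC3 0.0282 (2.82%);  cumulative: 0.5775, 0.9718, 1


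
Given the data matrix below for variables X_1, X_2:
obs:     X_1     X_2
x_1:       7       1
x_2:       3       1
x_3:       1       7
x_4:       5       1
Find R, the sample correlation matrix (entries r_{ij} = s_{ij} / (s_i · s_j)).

Step 1 — column means:
  mean(X_1) = (7 + 3 + 1 + 5) / 4 = 16/4 = 4
  mean(X_2) = (1 + 1 + 7 + 1) / 4 = 10/4 = 2.5

Step 2 — sample variances and covariances s[i,j] = (1/(n-1)) · Σ_k (x_{k,i} - mean_i) · (x_{k,j} - mean_j), with n-1 = 3:
  s[X_1,X_1] = ((3)·(3) + (-1)·(-1) + (-3)·(-3) + (1)·(1)) / 3 = 20/3 = 6.6667
  s[X_1,X_2] = ((3)·(-1.5) + (-1)·(-1.5) + (-3)·(4.5) + (1)·(-1.5)) / 3 = -18/3 = -6
  s[X_2,X_2] = ((-1.5)·(-1.5) + (-1.5)·(-1.5) + (4.5)·(4.5) + (-1.5)·(-1.5)) / 3 = 27/3 = 9
  Sample standard deviations s_i = √(s[i,i]):
  s(X_1) = √(6.6667) = 2.582
  s(X_2) = √(9) = 3

Step 3 — r_{ij} = s_{ij} / (s_i · s_j):
  r[X_1,X_1] = 1 (diagonal).
  r[X_1,X_2] = -6 / (2.582 · 3) = -6 / 7.746 = -0.7746
  r[X_2,X_2] = 1 (diagonal).

R is symmetric with unit diagonal. Assembling:

R = [[1, -0.7746],
 [-0.7746, 1]]


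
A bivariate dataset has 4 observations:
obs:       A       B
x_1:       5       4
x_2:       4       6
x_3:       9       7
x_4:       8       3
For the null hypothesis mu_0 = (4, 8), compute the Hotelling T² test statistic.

Step 1 — sample mean vector:
  mean(A) = (5 + 4 + 9 + 8) / 4 = 26/4 = 6.5
  mean(B) = (4 + 6 + 7 + 3) / 4 = 20/4 = 5
  x̄ = (6.5, 5),  deviation x̄ - mu_0 = (6.5, 5) - (4, 8) = (2.5, -3).

Step 2 — sample covariance matrix, S[i,j] = (1/(n-1)) · Σ_k (x_{k,i} - mean_i) · (x_{k,j} - mean_j), divisor n-1 = 3:
  S[A,A] = ((-1.5)·(-1.5) + (-2.5)·(-2.5) + (2.5)·(2.5) + (1.5)·(1.5)) / 3 = 17/3 = 5.6667
  S[A,B] = ((-1.5)·(-1) + (-2.5)·(1) + (2.5)·(2) + (1.5)·(-2)) / 3 = 1/3 = 0.3333
  S[B,B] = ((-1)·(-1) + (1)·(1) + (2)·(2) + (-2)·(-2)) / 3 = 10/3 = 3.3333
  S = [[5.6667, 0.3333],
 [0.3333, 3.3333]].

Step 3 — invert S. det(S) = 5.6667·3.3333 - (0.3333)² = 18.7778.
  S^{-1} = (1/det) · [[d, -b], [-b, a]] = [[0.1775, -0.0178],
 [-0.0178, 0.3018]].

Step 4 — quadratic form (x̄ - mu_0)^T · S^{-1} · (x̄ - mu_0):
  S^{-1} · (x̄ - mu_0) = (0.497, -0.9497),
  (x̄ - mu_0)^T · [...] = (2.5)·(0.497) + (-3)·(-0.9497) = 4.0917.

Step 5 — scale by n: T² = 4 · 4.0917 = 16.3669.

T² ≈ 16.3669


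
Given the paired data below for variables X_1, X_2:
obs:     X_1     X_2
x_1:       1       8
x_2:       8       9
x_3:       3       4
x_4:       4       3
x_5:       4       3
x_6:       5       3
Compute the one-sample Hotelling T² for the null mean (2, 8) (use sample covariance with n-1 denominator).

Step 1 — sample mean vector:
  mean(X_1) = (1 + 8 + 3 + 4 + 4 + 5) / 6 = 25/6 = 4.1667
  mean(X_2) = (8 + 9 + 4 + 3 + 3 + 3) / 6 = 30/6 = 5
  x̄ = (4.1667, 5),  deviation x̄ - mu_0 = (4.1667, 5) - (2, 8) = (2.1667, -3).

Step 2 — sample covariance matrix, S[i,j] = (1/(n-1)) · Σ_k (x_{k,i} - mean_i) · (x_{k,j} - mean_j), divisor n-1 = 5:
  S[X_1,X_1] = ((-3.1667)·(-3.1667) + (3.8333)·(3.8333) + (-1.1667)·(-1.1667) + (-0.1667)·(-0.1667) + (-0.1667)·(-0.1667) + (0.8333)·(0.8333)) / 5 = 26.8333/5 = 5.3667
  S[X_1,X_2] = ((-3.1667)·(3) + (3.8333)·(4) + (-1.1667)·(-1) + (-0.1667)·(-2) + (-0.1667)·(-2) + (0.8333)·(-2)) / 5 = 6/5 = 1.2
  S[X_2,X_2] = ((3)·(3) + (4)·(4) + (-1)·(-1) + (-2)·(-2) + (-2)·(-2) + (-2)·(-2)) / 5 = 38/5 = 7.6
  S = [[5.3667, 1.2],
 [1.2, 7.6]].

Step 3 — invert S. det(S) = 5.3667·7.6 - (1.2)² = 39.3467.
  S^{-1} = (1/det) · [[d, -b], [-b, a]] = [[0.1932, -0.0305],
 [-0.0305, 0.1364]].

Step 4 — quadratic form (x̄ - mu_0)^T · S^{-1} · (x̄ - mu_0):
  S^{-1} · (x̄ - mu_0) = (0.51, -0.4753),
  (x̄ - mu_0)^T · [...] = (2.1667)·(0.51) + (-3)·(-0.4753) = 2.5308.

Step 5 — scale by n: T² = 6 · 2.5308 = 15.1847.

T² ≈ 15.1847


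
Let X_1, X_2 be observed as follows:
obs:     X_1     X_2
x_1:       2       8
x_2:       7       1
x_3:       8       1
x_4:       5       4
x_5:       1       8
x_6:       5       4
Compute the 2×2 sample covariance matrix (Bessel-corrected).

Step 1 — column means:
  mean(X_1) = (2 + 7 + 8 + 5 + 1 + 5) / 6 = 28/6 = 4.6667
  mean(X_2) = (8 + 1 + 1 + 4 + 8 + 4) / 6 = 26/6 = 4.3333

Step 2 — sample covariance S[i,j] = (1/(n-1)) · Σ_k (x_{k,i} - mean_i) · (x_{k,j} - mean_j), with n-1 = 5.
  S[X_1,X_1] = ((-2.6667)·(-2.6667) + (2.3333)·(2.3333) + (3.3333)·(3.3333) + (0.3333)·(0.3333) + (-3.6667)·(-3.6667) + (0.3333)·(0.3333)) / 5 = 37.3333/5 = 7.4667
  S[X_1,X_2] = ((-2.6667)·(3.6667) + (2.3333)·(-3.3333) + (3.3333)·(-3.3333) + (0.3333)·(-0.3333) + (-3.6667)·(3.6667) + (0.3333)·(-0.3333)) / 5 = -42.3333/5 = -8.4667
  S[X_2,X_2] = ((3.6667)·(3.6667) + (-3.3333)·(-3.3333) + (-3.3333)·(-3.3333) + (-0.3333)·(-0.3333) + (3.6667)·(3.6667) + (-0.3333)·(-0.3333)) / 5 = 49.3333/5 = 9.8667

S is symmetric (S[j,i] = S[i,j]). Assembling:

S = [[7.4667, -8.4667],
 [-8.4667, 9.8667]]


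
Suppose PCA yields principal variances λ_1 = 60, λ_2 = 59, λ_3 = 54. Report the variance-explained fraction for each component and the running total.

Step 1 — total variance = trace(Sigma) = Σ λ_i = 60 + 59 + 54 = 173.

Step 2 — fraction explained by component i = λ_i / Σ λ:
  PC1: 60/173 = 0.3468
  PC2: 59/173 = 0.341
  PC3: 54/173 = 0.3121

Step 3 — cumulative fraction after k components = (λ_1 + ... + λ_k) / Σ λ:
  k = 1: 60/173 = 0.3468
  k = 2: (60 + 59)/173 = 119/173 = 0.6879
  k = 3: (60 + 59 + 54)/173 = 173/173 = 1

Summary (fraction, with percent):

explained: PC1 0.3468 (34.68%), PC2 0.341 (34.1%), PC3 0.3121 (31.21%);  cumulative: 0.3468, 0.6879, 1


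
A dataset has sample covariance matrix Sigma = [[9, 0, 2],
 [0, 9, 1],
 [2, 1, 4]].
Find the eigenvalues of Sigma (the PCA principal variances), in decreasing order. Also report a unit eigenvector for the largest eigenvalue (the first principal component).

Step 1 — characteristic polynomial p(λ) = det(λI - Sigma) = λ³ - tr·λ² + c_1·λ - det, where tr = trace, c_1 = sum of the principal 2×2 minors, det = det(Sigma):
  tr = 9 + 9 + 4 = 22,
  c_1 = (9·9 - (0)²) + (9·4 - (2)²) + (9·4 - (1)²) = 81 + 32 + 35 = 148,
  det = 9·(9·4 - (1)²) - (0)·((0)·4 - (1)·(2)) + (2)·((0)·(1) - 9·(2)) = 9·(35) - (0)·(-2) + (2)·(-18) = 279.
  So p(λ) = λ³ - 22λ² + 148λ - 279.
Step 2 — look for an integer root (rational root theorem: any rational root is an integer divisor of 279). Testing λ = 9:
  p(9) = 729 - 1782 + 1332 - 279 = 0  ✓
  Dividing out (λ - 9): p(λ) = (λ - 9)(λ² - 13λ + 31).
Step 3 — remaining eigenvalues from the quadratic λ² - 13λ + 31 = 0:
  Δ = 13² - 4·31 = 169 - 124 = 45,  λ = (13 ± √45)/2 = (13 ± 6.7082)/2 ≈ 9.8541 or 3.1459.
  Sorted: λ_1 = 9.8541,  λ_2 = 9,  λ_3 = 3.1459  (check: sum = 22 = tr ✓).

Step 4 — unit eigenvector for λ_1 ≈ 9.8541: v spans the null space of (Sigma - λ_1 I), whose rows are
  r_1 = (-0.8541, 0, 2),  r_2 = (0, -0.8541, 1),  r_3 = (2, 1, -5.8541).
  v is orthogonal to every row, so take v ∝ r_1 × r_2 = ((0)·(1) - (2)·(-0.8541), (2)·(0) - (-0.8541)·(1), (-0.8541)·(-0.8541) - (0)·(0)) ≈ (1.7082, 0.8541, 0.7295).
  Let u = (1.7082, 0.8541, 0.7295).
  ||u|| = √((1.7082)² + (0.8541)² + (0.7295)²) = √(4.1796) ≈ 2.0444,  v_1 = u/||u|| ≈ (0.8355, 0.4178, 0.3568) (||v_1|| = 1).

λ_1 = 9.8541,  λ_2 = 9,  λ_3 = 3.1459;  v_1 ≈ (0.8355, 0.4178, 0.3568)


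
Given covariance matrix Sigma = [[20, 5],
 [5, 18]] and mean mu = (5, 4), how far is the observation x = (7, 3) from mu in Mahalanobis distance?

Step 1 — centre the observation: (x - mu) = (2, -1).

Step 2 — invert Sigma. det(Sigma) = 20·18 - (5)² = 335.
  Sigma^{-1} = (1/det) · [[d, -b], [-b, a]] = [[0.0537, -0.0149],
 [-0.0149, 0.0597]].

Step 3 — form the quadratic (x - mu)^T · Sigma^{-1} · (x - mu):
  Sigma^{-1} · (x - mu) = (0.1224, -0.0896).
  (x - mu)^T · [Sigma^{-1} · (x - mu)] = (2)·(0.1224) + (-1)·(-0.0896) = 0.3343.

Step 4 — take square root: d = √(0.3343) ≈ 0.5782.

d(x, mu) = √(0.3343) ≈ 0.5782


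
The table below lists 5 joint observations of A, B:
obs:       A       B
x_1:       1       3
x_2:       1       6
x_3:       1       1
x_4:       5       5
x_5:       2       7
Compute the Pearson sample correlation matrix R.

Step 1 — column means:
  mean(A) = (1 + 1 + 1 + 5 + 2) / 5 = 10/5 = 2
  mean(B) = (3 + 6 + 1 + 5 + 7) / 5 = 22/5 = 4.4

Step 2 — sample variances and covariances s[i,j] = (1/(n-1)) · Σ_k (x_{k,i} - mean_i) · (x_{k,j} - mean_j), with n-1 = 4:
  s[A,A] = ((-1)·(-1) + (-1)·(-1) + (-1)·(-1) + (3)·(3) + (0)·(0)) / 4 = 12/4 = 3
  s[A,B] = ((-1)·(-1.4) + (-1)·(1.6) + (-1)·(-3.4) + (3)·(0.6) + (0)·(2.6)) / 4 = 5/4 = 1.25
  s[B,B] = ((-1.4)·(-1.4) + (1.6)·(1.6) + (-3.4)·(-3.4) + (0.6)·(0.6) + (2.6)·(2.6)) / 4 = 23.2/4 = 5.8
  Sample standard deviations s_i = √(s[i,i]):
  s(A) = √(3) = 1.7321
  s(B) = √(5.8) = 2.4083

Step 3 — r_{ij} = s_{ij} / (s_i · s_j):
  r[A,A] = 1 (diagonal).
  r[A,B] = 1.25 / (1.7321 · 2.4083) = 1.25 / 4.1713 = 0.2997
  r[B,B] = 1 (diagonal).

R is symmetric with unit diagonal. Assembling:

R = [[1, 0.2997],
 [0.2997, 1]]


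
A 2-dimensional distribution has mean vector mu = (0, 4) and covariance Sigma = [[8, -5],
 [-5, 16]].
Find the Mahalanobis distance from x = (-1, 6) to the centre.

Step 1 — centre the observation: (x - mu) = (-1, 2).

Step 2 — invert Sigma. det(Sigma) = 8·16 - (-5)² = 103.
  Sigma^{-1} = (1/det) · [[d, -b], [-b, a]] = [[0.1553, 0.0485],
 [0.0485, 0.0777]].

Step 3 — form the quadratic (x - mu)^T · Sigma^{-1} · (x - mu):
  Sigma^{-1} · (x - mu) = (-0.0583, 0.1068).
  (x - mu)^T · [Sigma^{-1} · (x - mu)] = (-1)·(-0.0583) + (2)·(0.1068) = 0.2718.

Step 4 — take square root: d = √(0.2718) ≈ 0.5214.

d(x, mu) = √(0.2718) ≈ 0.5214


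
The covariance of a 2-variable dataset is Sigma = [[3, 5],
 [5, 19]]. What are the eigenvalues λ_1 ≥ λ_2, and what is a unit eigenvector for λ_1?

Step 1 — characteristic polynomial of 2×2 Sigma:
  det(Sigma - λI) = λ² - trace · λ + det = 0.
  trace = 3 + 19 = 22, det = 3·19 - (5)² = 32.
Step 2 — discriminant:
  Δ = trace² - 4·det = 484 - 128 = 356.
Step 3 — eigenvalues:
  λ = (trace ± √Δ)/2 = (22 ± 18.868)/2,
  λ_1 = 20.434,  λ_2 = 1.566.

Step 4 — unit eigenvector for λ_1: solve (Sigma - λ_1 I)v = 0. First row:
  (3 - 20.434)·v_x + (5)·v_y = 0, i.e. (-17.434)·v_x + (5)·v_y = 0,
  so v ∝ (b, λ_1 - a) = (5, 17.434) = u.
  ||u|| = √((5)² + (17.434)²) = √(328.9437) ≈ 18.1368,
  v_1 = u/||u|| ≈ (0.2757, 0.9612) (||v_1|| = 1).

λ_1 = 20.434,  λ_2 = 1.566;  v_1 ≈ (0.2757, 0.9612)


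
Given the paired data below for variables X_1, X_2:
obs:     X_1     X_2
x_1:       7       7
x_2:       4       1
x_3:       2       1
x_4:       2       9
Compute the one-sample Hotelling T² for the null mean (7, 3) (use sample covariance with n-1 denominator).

Step 1 — sample mean vector:
  mean(X_1) = (7 + 4 + 2 + 2) / 4 = 15/4 = 3.75
  mean(X_2) = (7 + 1 + 1 + 9) / 4 = 18/4 = 4.5
  x̄ = (3.75, 4.5),  deviation x̄ - mu_0 = (3.75, 4.5) - (7, 3) = (-3.25, 1.5).

Step 2 — sample covariance matrix, S[i,j] = (1/(n-1)) · Σ_k (x_{k,i} - mean_i) · (x_{k,j} - mean_j), divisor n-1 = 3:
  S[X_1,X_1] = ((3.25)·(3.25) + (0.25)·(0.25) + (-1.75)·(-1.75) + (-1.75)·(-1.75)) / 3 = 16.75/3 = 5.5833
  S[X_1,X_2] = ((3.25)·(2.5) + (0.25)·(-3.5) + (-1.75)·(-3.5) + (-1.75)·(4.5)) / 3 = 5.5/3 = 1.8333
  S[X_2,X_2] = ((2.5)·(2.5) + (-3.5)·(-3.5) + (-3.5)·(-3.5) + (4.5)·(4.5)) / 3 = 51/3 = 17
  S = [[5.5833, 1.8333],
 [1.8333, 17]].

Step 3 — invert S. det(S) = 5.5833·17 - (1.8333)² = 91.5556.
  S^{-1} = (1/det) · [[d, -b], [-b, a]] = [[0.1857, -0.02],
 [-0.02, 0.061]].

Step 4 — quadratic form (x̄ - mu_0)^T · S^{-1} · (x̄ - mu_0):
  S^{-1} · (x̄ - mu_0) = (-0.6335, 0.1566),
  (x̄ - mu_0)^T · [...] = (-3.25)·(-0.6335) + (1.5)·(0.1566) = 2.2937.

Step 5 — scale by n: T² = 4 · 2.2937 = 9.1748.

T² ≈ 9.1748


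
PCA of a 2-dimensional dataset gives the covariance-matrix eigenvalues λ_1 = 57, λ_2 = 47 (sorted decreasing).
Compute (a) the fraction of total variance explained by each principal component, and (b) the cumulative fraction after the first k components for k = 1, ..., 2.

Step 1 — total variance = trace(Sigma) = Σ λ_i = 57 + 47 = 104.

Step 2 — fraction explained by component i = λ_i / Σ λ:
  PC1: 57/104 = 0.5481
  PC2: 47/104 = 0.4519

Step 3 — cumulative fraction after k components = (λ_1 + ... + λ_k) / Σ λ:
  k = 1: 57/104 = 0.5481
  k = 2: (57 + 47)/104 = 104/104 = 1

Summary (fraction, with percent):

explained: PC1 0.5481 (54.81%), PC2 0.4519 (45.19%);  cumulative: 0.5481, 1


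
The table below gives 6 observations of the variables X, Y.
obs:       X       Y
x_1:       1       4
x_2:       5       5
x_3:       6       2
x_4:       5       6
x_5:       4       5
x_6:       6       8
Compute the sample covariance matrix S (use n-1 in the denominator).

Step 1 — column means:
  mean(X) = (1 + 5 + 6 + 5 + 4 + 6) / 6 = 27/6 = 4.5
  mean(Y) = (4 + 5 + 2 + 6 + 5 + 8) / 6 = 30/6 = 5

Step 2 — sample covariance S[i,j] = (1/(n-1)) · Σ_k (x_{k,i} - mean_i) · (x_{k,j} - mean_j), with n-1 = 5.
  S[X,X] = ((-3.5)·(-3.5) + (0.5)·(0.5) + (1.5)·(1.5) + (0.5)·(0.5) + (-0.5)·(-0.5) + (1.5)·(1.5)) / 5 = 17.5/5 = 3.5
  S[X,Y] = ((-3.5)·(-1) + (0.5)·(0) + (1.5)·(-3) + (0.5)·(1) + (-0.5)·(0) + (1.5)·(3)) / 5 = 4/5 = 0.8
  S[Y,Y] = ((-1)·(-1) + (0)·(0) + (-3)·(-3) + (1)·(1) + (0)·(0) + (3)·(3)) / 5 = 20/5 = 4

S is symmetric (S[j,i] = S[i,j]). Assembling:

S = [[3.5, 0.8],
 [0.8, 4]]


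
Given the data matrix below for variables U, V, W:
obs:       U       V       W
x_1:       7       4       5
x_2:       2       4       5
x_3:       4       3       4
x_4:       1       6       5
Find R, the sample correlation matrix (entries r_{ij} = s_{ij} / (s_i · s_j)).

Step 1 — column means:
  mean(U) = (7 + 2 + 4 + 1) / 4 = 14/4 = 3.5
  mean(V) = (4 + 4 + 3 + 6) / 4 = 17/4 = 4.25
  mean(W) = (5 + 5 + 4 + 5) / 4 = 19/4 = 4.75

Step 2 — sample variances and covariances s[i,j] = (1/(n-1)) · Σ_k (x_{k,i} - mean_i) · (x_{k,j} - mean_j), with n-1 = 3:
  s[U,U] = ((3.5)·(3.5) + (-1.5)·(-1.5) + (0.5)·(0.5) + (-2.5)·(-2.5)) / 3 = 21/3 = 7
  s[U,V] = ((3.5)·(-0.25) + (-1.5)·(-0.25) + (0.5)·(-1.25) + (-2.5)·(1.75)) / 3 = -5.5/3 = -1.8333
  s[U,W] = ((3.5)·(0.25) + (-1.5)·(0.25) + (0.5)·(-0.75) + (-2.5)·(0.25)) / 3 = -0.5/3 = -0.1667
  s[V,V] = ((-0.25)·(-0.25) + (-0.25)·(-0.25) + (-1.25)·(-1.25) + (1.75)·(1.75)) / 3 = 4.75/3 = 1.5833
  s[V,W] = ((-0.25)·(0.25) + (-0.25)·(0.25) + (-1.25)·(-0.75) + (1.75)·(0.25)) / 3 = 1.25/3 = 0.4167
  s[W,W] = ((0.25)·(0.25) + (0.25)·(0.25) + (-0.75)·(-0.75) + (0.25)·(0.25)) / 3 = 0.75/3 = 0.25
  Sample standard deviations s_i = √(s[i,i]):
  s(U) = √(7) = 2.6458
  s(V) = √(1.5833) = 1.2583
  s(W) = √(0.25) = 0.5

Step 3 — r_{ij} = s_{ij} / (s_i · s_j):
  r[U,U] = 1 (diagonal).
  r[U,V] = -1.8333 / (2.6458 · 1.2583) = -1.8333 / 3.3292 = -0.5507
  r[U,W] = -0.1667 / (2.6458 · 0.5) = -0.1667 / 1.3229 = -0.126
  r[V,V] = 1 (diagonal).
  r[V,W] = 0.4167 / (1.2583 · 0.5) = 0.4167 / 0.6292 = 0.6623
  r[W,W] = 1 (diagonal).

R is symmetric with unit diagonal. Assembling:

R = [[1, -0.5507, -0.126],
 [-0.5507, 1, 0.6623],
 [-0.126, 0.6623, 1]]


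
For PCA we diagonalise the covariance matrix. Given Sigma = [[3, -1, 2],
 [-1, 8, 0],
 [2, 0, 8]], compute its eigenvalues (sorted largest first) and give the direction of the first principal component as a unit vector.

Step 1 — characteristic polynomial p(λ) = det(λI - Sigma) = λ³ - tr·λ² + c_1·λ - det, where tr = trace, c_1 = sum of the principal 2×2 minors, det = det(Sigma):
  tr = 3 + 8 + 8 = 19,
  c_1 = (3·8 - (-1)²) + (3·8 - (2)²) + (8·8 - (0)²) = 23 + 20 + 64 = 107,
  det = 3·(8·8 - (0)²) - (-1)·((-1)·8 - (0)·(2)) + (2)·((-1)·(0) - 8·(2)) = 3·(64) - (-1)·(-8) + (2)·(-16) = 152.
  So p(λ) = λ³ - 19λ² + 107λ - 152.
Step 2 — look for an integer root (rational root theorem: any rational root is an integer divisor of 152). Testing λ = 8:
  p(8) = 512 - 1216 + 856 - 152 = 0  ✓
  Dividing out (λ - 8): p(λ) = (λ - 8)(λ² - 11λ + 19).
Step 3 — remaining eigenvalues from the quadratic λ² - 11λ + 19 = 0:
  Δ = 11² - 4·19 = 121 - 76 = 45,  λ = (11 ± √45)/2 = (11 ± 6.7082)/2 ≈ 8.8541 or 2.1459.
  Sorted: λ_1 = 8.8541,  λ_2 = 8,  λ_3 = 2.1459  (check: sum = 19 = tr ✓).

Step 4 — unit eigenvector for λ_1 ≈ 8.8541: v spans the null space of (Sigma - λ_1 I), whose rows are
  r_1 = (-5.8541, -1, 2),  r_2 = (-1, -0.8541, 0),  r_3 = (2, 0, -0.8541).
  v is orthogonal to every row, so take v ∝ r_1 × r_2 = ((-1)·(0) - (2)·(-0.8541), (2)·(-1) - (-5.8541)·(0), (-5.8541)·(-0.8541) - (-1)·(-1)) ≈ (1.7082, -2, 4).
  Let u = (1.7082, -2, 4).
  ||u|| = √((1.7082)² + (-2)² + (4)²) = √(22.918) ≈ 4.7873,  v_1 = u/||u|| ≈ (0.3568, -0.4178, 0.8355) (||v_1|| = 1).

λ_1 = 8.8541,  λ_2 = 8,  λ_3 = 2.1459;  v_1 ≈ (0.3568, -0.4178, 0.8355)


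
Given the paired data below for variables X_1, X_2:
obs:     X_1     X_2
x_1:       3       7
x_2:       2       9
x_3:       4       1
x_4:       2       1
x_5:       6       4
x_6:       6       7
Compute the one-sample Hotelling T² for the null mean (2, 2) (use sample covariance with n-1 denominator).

Step 1 — sample mean vector:
  mean(X_1) = (3 + 2 + 4 + 2 + 6 + 6) / 6 = 23/6 = 3.8333
  mean(X_2) = (7 + 9 + 1 + 1 + 4 + 7) / 6 = 29/6 = 4.8333
  x̄ = (3.8333, 4.8333),  deviation x̄ - mu_0 = (3.8333, 4.8333) - (2, 2) = (1.8333, 2.8333).

Step 2 — sample covariance matrix, S[i,j] = (1/(n-1)) · Σ_k (x_{k,i} - mean_i) · (x_{k,j} - mean_j), divisor n-1 = 5:
  S[X_1,X_1] = ((-0.8333)·(-0.8333) + (-1.8333)·(-1.8333) + (0.1667)·(0.1667) + (-1.8333)·(-1.8333) + (2.1667)·(2.1667) + (2.1667)·(2.1667)) / 5 = 16.8333/5 = 3.3667
  S[X_1,X_2] = ((-0.8333)·(2.1667) + (-1.8333)·(4.1667) + (0.1667)·(-3.8333) + (-1.8333)·(-3.8333) + (2.1667)·(-0.8333) + (2.1667)·(2.1667)) / 5 = -0.1667/5 = -0.0333
  S[X_2,X_2] = ((2.1667)·(2.1667) + (4.1667)·(4.1667) + (-3.8333)·(-3.8333) + (-3.8333)·(-3.8333) + (-0.8333)·(-0.8333) + (2.1667)·(2.1667)) / 5 = 56.8333/5 = 11.3667
  S = [[3.3667, -0.0333],
 [-0.0333, 11.3667]].

Step 3 — invert S. det(S) = 3.3667·11.3667 - (-0.0333)² = 38.2667.
  S^{-1} = (1/det) · [[d, -b], [-b, a]] = [[0.297, 0.0009],
 [0.0009, 0.088]].

Step 4 — quadratic form (x̄ - mu_0)^T · S^{-1} · (x̄ - mu_0):
  S^{-1} · (x̄ - mu_0) = (0.547, 0.2509),
  (x̄ - mu_0)^T · [...] = (1.8333)·(0.547) + (2.8333)·(0.2509) = 1.7137.

Step 5 — scale by n: T² = 6 · 1.7137 = 10.2822.

T² ≈ 10.2822


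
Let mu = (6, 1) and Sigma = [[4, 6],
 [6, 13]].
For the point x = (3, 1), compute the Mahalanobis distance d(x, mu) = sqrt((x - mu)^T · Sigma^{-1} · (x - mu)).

Step 1 — centre the observation: (x - mu) = (-3, 0).

Step 2 — invert Sigma. det(Sigma) = 4·13 - (6)² = 16.
  Sigma^{-1} = (1/det) · [[d, -b], [-b, a]] = [[0.8125, -0.375],
 [-0.375, 0.25]].

Step 3 — form the quadratic (x - mu)^T · Sigma^{-1} · (x - mu):
  Sigma^{-1} · (x - mu) = (-2.4375, 1.125).
  (x - mu)^T · [Sigma^{-1} · (x - mu)] = (-3)·(-2.4375) + (0)·(1.125) = 7.3125.

Step 4 — take square root: d = √(7.3125) ≈ 2.7042.

d(x, mu) = √(7.3125) ≈ 2.7042


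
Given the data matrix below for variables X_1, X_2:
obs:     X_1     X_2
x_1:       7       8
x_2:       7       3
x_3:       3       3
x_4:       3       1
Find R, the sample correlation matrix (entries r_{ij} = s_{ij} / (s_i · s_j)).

Step 1 — column means:
  mean(X_1) = (7 + 7 + 3 + 3) / 4 = 20/4 = 5
  mean(X_2) = (8 + 3 + 3 + 1) / 4 = 15/4 = 3.75

Step 2 — sample variances and covariances s[i,j] = (1/(n-1)) · Σ_k (x_{k,i} - mean_i) · (x_{k,j} - mean_j), with n-1 = 3:
  s[X_1,X_1] = ((2)·(2) + (2)·(2) + (-2)·(-2) + (-2)·(-2)) / 3 = 16/3 = 5.3333
  s[X_1,X_2] = ((2)·(4.25) + (2)·(-0.75) + (-2)·(-0.75) + (-2)·(-2.75)) / 3 = 14/3 = 4.6667
  s[X_2,X_2] = ((4.25)·(4.25) + (-0.75)·(-0.75) + (-0.75)·(-0.75) + (-2.75)·(-2.75)) / 3 = 26.75/3 = 8.9167
  Sample standard deviations s_i = √(s[i,i]):
  s(X_1) = √(5.3333) = 2.3094
  s(X_2) = √(8.9167) = 2.9861

Step 3 — r_{ij} = s_{ij} / (s_i · s_j):
  r[X_1,X_1] = 1 (diagonal).
  r[X_1,X_2] = 4.6667 / (2.3094 · 2.9861) = 4.6667 / 6.8961 = 0.6767
  r[X_2,X_2] = 1 (diagonal).

R is symmetric with unit diagonal. Assembling:

R = [[1, 0.6767],
 [0.6767, 1]]


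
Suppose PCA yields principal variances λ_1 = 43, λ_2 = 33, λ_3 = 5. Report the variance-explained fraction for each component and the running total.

Step 1 — total variance = trace(Sigma) = Σ λ_i = 43 + 33 + 5 = 81.

Step 2 — fraction explained by component i = λ_i / Σ λ:
  PC1: 43/81 = 0.5309
  PC2: 33/81 = 0.4074
  PC3: 5/81 = 0.0617

Step 3 — cumulative fraction after k components = (λ_1 + ... + λ_k) / Σ λ:
  k = 1: 43/81 = 0.5309
  k = 2: (43 + 33)/81 = 76/81 = 0.9383
  k = 3: (43 + 33 + 5)/81 = 81/81 = 1

Summary (fraction, with percent):

explained: PC1 0.5309 (53.09%), PC2 0.4074 (40.74%), PC3 0.0617 (6.17%);  cumulative: 0.5309, 0.9383, 1


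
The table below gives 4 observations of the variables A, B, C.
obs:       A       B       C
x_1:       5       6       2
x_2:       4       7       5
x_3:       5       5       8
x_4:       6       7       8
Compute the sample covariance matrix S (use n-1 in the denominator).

Step 1 — column means:
  mean(A) = (5 + 4 + 5 + 6) / 4 = 20/4 = 5
  mean(B) = (6 + 7 + 5 + 7) / 4 = 25/4 = 6.25
  mean(C) = (2 + 5 + 8 + 8) / 4 = 23/4 = 5.75

Step 2 — sample covariance S[i,j] = (1/(n-1)) · Σ_k (x_{k,i} - mean_i) · (x_{k,j} - mean_j), with n-1 = 3.
  S[A,A] = ((0)·(0) + (-1)·(-1) + (0)·(0) + (1)·(1)) / 3 = 2/3 = 0.6667
  S[A,B] = ((0)·(-0.25) + (-1)·(0.75) + (0)·(-1.25) + (1)·(0.75)) / 3 = 0/3 = 0
  S[A,C] = ((0)·(-3.75) + (-1)·(-0.75) + (0)·(2.25) + (1)·(2.25)) / 3 = 3/3 = 1
  S[B,B] = ((-0.25)·(-0.25) + (0.75)·(0.75) + (-1.25)·(-1.25) + (0.75)·(0.75)) / 3 = 2.75/3 = 0.9167
  S[B,C] = ((-0.25)·(-3.75) + (0.75)·(-0.75) + (-1.25)·(2.25) + (0.75)·(2.25)) / 3 = -0.75/3 = -0.25
  S[C,C] = ((-3.75)·(-3.75) + (-0.75)·(-0.75) + (2.25)·(2.25) + (2.25)·(2.25)) / 3 = 24.75/3 = 8.25

S is symmetric (S[j,i] = S[i,j]). Assembling:

S = [[0.6667, 0, 1],
 [0, 0.9167, -0.25],
 [1, -0.25, 8.25]]


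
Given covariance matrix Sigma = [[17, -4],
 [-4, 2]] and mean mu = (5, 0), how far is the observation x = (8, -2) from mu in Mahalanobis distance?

Step 1 — centre the observation: (x - mu) = (3, -2).

Step 2 — invert Sigma. det(Sigma) = 17·2 - (-4)² = 18.
  Sigma^{-1} = (1/det) · [[d, -b], [-b, a]] = [[0.1111, 0.2222],
 [0.2222, 0.9444]].

Step 3 — form the quadratic (x - mu)^T · Sigma^{-1} · (x - mu):
  Sigma^{-1} · (x - mu) = (-0.1111, -1.2222).
  (x - mu)^T · [Sigma^{-1} · (x - mu)] = (3)·(-0.1111) + (-2)·(-1.2222) = 2.1111.

Step 4 — take square root: d = √(2.1111) ≈ 1.453.

d(x, mu) = √(2.1111) ≈ 1.453


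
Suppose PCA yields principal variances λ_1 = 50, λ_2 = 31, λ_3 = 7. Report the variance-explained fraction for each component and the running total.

Step 1 — total variance = trace(Sigma) = Σ λ_i = 50 + 31 + 7 = 88.

Step 2 — fraction explained by component i = λ_i / Σ λ:
  PC1: 50/88 = 0.5682
  PC2: 31/88 = 0.3523
  PC3: 7/88 = 0.0795

Step 3 — cumulative fraction after k components = (λ_1 + ... + λ_k) / Σ λ:
  k = 1: 50/88 = 0.5682
  k = 2: (50 + 31)/88 = 81/88 = 0.9205
  k = 3: (50 + 31 + 7)/88 = 88/88 = 1

Summary (fraction, with percent):

explained: PC1 0.5682 (56.82%), PC2 0.3523 (35.23%), PC3 0.0795 (7.95%);  cumulative: 0.5682, 0.9205, 1


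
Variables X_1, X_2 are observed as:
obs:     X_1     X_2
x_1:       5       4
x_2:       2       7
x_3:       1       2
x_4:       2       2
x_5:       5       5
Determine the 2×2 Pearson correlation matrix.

Step 1 — column means:
  mean(X_1) = (5 + 2 + 1 + 2 + 5) / 5 = 15/5 = 3
  mean(X_2) = (4 + 7 + 2 + 2 + 5) / 5 = 20/5 = 4

Step 2 — sample variances and covariances s[i,j] = (1/(n-1)) · Σ_k (x_{k,i} - mean_i) · (x_{k,j} - mean_j), with n-1 = 4:
  s[X_1,X_1] = ((2)·(2) + (-1)·(-1) + (-2)·(-2) + (-1)·(-1) + (2)·(2)) / 4 = 14/4 = 3.5
  s[X_1,X_2] = ((2)·(0) + (-1)·(3) + (-2)·(-2) + (-1)·(-2) + (2)·(1)) / 4 = 5/4 = 1.25
  s[X_2,X_2] = ((0)·(0) + (3)·(3) + (-2)·(-2) + (-2)·(-2) + (1)·(1)) / 4 = 18/4 = 4.5
  Sample standard deviations s_i = √(s[i,i]):
  s(X_1) = √(3.5) = 1.8708
  s(X_2) = √(4.5) = 2.1213

Step 3 — r_{ij} = s_{ij} / (s_i · s_j):
  r[X_1,X_1] = 1 (diagonal).
  r[X_1,X_2] = 1.25 / (1.8708 · 2.1213) = 1.25 / 3.9686 = 0.315
  r[X_2,X_2] = 1 (diagonal).

R is symmetric with unit diagonal. Assembling:

R = [[1, 0.315],
 [0.315, 1]]


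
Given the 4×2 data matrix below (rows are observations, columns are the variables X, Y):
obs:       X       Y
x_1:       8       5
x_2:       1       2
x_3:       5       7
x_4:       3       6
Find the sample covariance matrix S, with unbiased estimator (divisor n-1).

Step 1 — column means:
  mean(X) = (8 + 1 + 5 + 3) / 4 = 17/4 = 4.25
  mean(Y) = (5 + 2 + 7 + 6) / 4 = 20/4 = 5

Step 2 — sample covariance S[i,j] = (1/(n-1)) · Σ_k (x_{k,i} - mean_i) · (x_{k,j} - mean_j), with n-1 = 3.
  S[X,X] = ((3.75)·(3.75) + (-3.25)·(-3.25) + (0.75)·(0.75) + (-1.25)·(-1.25)) / 3 = 26.75/3 = 8.9167
  S[X,Y] = ((3.75)·(0) + (-3.25)·(-3) + (0.75)·(2) + (-1.25)·(1)) / 3 = 10/3 = 3.3333
  S[Y,Y] = ((0)·(0) + (-3)·(-3) + (2)·(2) + (1)·(1)) / 3 = 14/3 = 4.6667

S is symmetric (S[j,i] = S[i,j]). Assembling:

S = [[8.9167, 3.3333],
 [3.3333, 4.6667]]


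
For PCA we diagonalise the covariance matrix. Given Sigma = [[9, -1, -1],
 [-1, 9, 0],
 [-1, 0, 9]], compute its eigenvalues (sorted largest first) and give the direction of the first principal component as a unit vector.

Step 1 — characteristic polynomial p(λ) = det(λI - Sigma) = λ³ - tr·λ² + c_1·λ - det, where tr = trace, c_1 = sum of the principal 2×2 minors, det = det(Sigma):
  tr = 9 + 9 + 9 = 27,
  c_1 = (9·9 - (-1)²) + (9·9 - (-1)²) + (9·9 - (0)²) = 80 + 80 + 81 = 241,
  det = 9·(9·9 - (0)²) - (-1)·((-1)·9 - (0)·(-1)) + (-1)·((-1)·(0) - 9·(-1)) = 9·(81) - (-1)·(-9) + (-1)·(9) = 711.
  So p(λ) = λ³ - 27λ² + 241λ - 711.
Step 2 — look for an integer root (rational root theorem: any rational root is an integer divisor of 711). Testing λ = 9:
  p(9) = 729 - 2187 + 2169 - 711 = 0  ✓
  Dividing out (λ - 9): p(λ) = (λ - 9)(λ² - 18λ + 79).
Step 3 — remaining eigenvalues from the quadratic λ² - 18λ + 79 = 0:
  Δ = 18² - 4·79 = 324 - 316 = 8,  λ = (18 ± √8)/2 = (18 ± 2.8284)/2 ≈ 10.4142 or 7.5858.
  Sorted: λ_1 = 10.4142,  λ_2 = 9,  λ_3 = 7.5858  (check: sum = 27 = tr ✓).

Step 4 — unit eigenvector for λ_1 ≈ 10.4142: v spans the null space of (Sigma - λ_1 I), whose rows are
  r_1 = (-1.4142, -1, -1),  r_2 = (-1, -1.4142, 0),  r_3 = (-1, 0, -1.4142).
  v is orthogonal to every row, so take v ∝ r_1 × r_2 = ((-1)·(0) - (-1)·(-1.4142), (-1)·(-1) - (-1.4142)·(0), (-1.4142)·(-1.4142) - (-1)·(-1)) ≈ (-1.4142, 1, 1).
  Rescale (multiply by -1 so the first nonzero entry is positive): u = (1.4142, -1, -1).
  ||u|| = √((1.4142)² + (-1)² + (-1)²) = √(4) ≈ 2,  v_1 = u/||u|| ≈ (0.7071, -0.5, -0.5) (||v_1|| = 1).

λ_1 = 10.4142,  λ_2 = 9,  λ_3 = 7.5858;  v_1 ≈ (0.7071, -0.5, -0.5)


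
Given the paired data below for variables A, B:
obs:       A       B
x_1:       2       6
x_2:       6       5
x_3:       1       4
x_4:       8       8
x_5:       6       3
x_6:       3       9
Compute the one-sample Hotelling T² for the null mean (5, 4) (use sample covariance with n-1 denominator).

Step 1 — sample mean vector:
  mean(A) = (2 + 6 + 1 + 8 + 6 + 3) / 6 = 26/6 = 4.3333
  mean(B) = (6 + 5 + 4 + 8 + 3 + 9) / 6 = 35/6 = 5.8333
  x̄ = (4.3333, 5.8333),  deviation x̄ - mu_0 = (4.3333, 5.8333) - (5, 4) = (-0.6667, 1.8333).

Step 2 — sample covariance matrix, S[i,j] = (1/(n-1)) · Σ_k (x_{k,i} - mean_i) · (x_{k,j} - mean_j), divisor n-1 = 5:
  S[A,A] = ((-2.3333)·(-2.3333) + (1.6667)·(1.6667) + (-3.3333)·(-3.3333) + (3.6667)·(3.6667) + (1.6667)·(1.6667) + (-1.3333)·(-1.3333)) / 5 = 37.3333/5 = 7.4667
  S[A,B] = ((-2.3333)·(0.1667) + (1.6667)·(-0.8333) + (-3.3333)·(-1.8333) + (3.6667)·(2.1667) + (1.6667)·(-2.8333) + (-1.3333)·(3.1667)) / 5 = 3.3333/5 = 0.6667
  S[B,B] = ((0.1667)·(0.1667) + (-0.8333)·(-0.8333) + (-1.8333)·(-1.8333) + (2.1667)·(2.1667) + (-2.8333)·(-2.8333) + (3.1667)·(3.1667)) / 5 = 26.8333/5 = 5.3667
  S = [[7.4667, 0.6667],
 [0.6667, 5.3667]].

Step 3 — invert S. det(S) = 7.4667·5.3667 - (0.6667)² = 39.6267.
  S^{-1} = (1/det) · [[d, -b], [-b, a]] = [[0.1354, -0.0168],
 [-0.0168, 0.1884]].

Step 4 — quadratic form (x̄ - mu_0)^T · S^{-1} · (x̄ - mu_0):
  S^{-1} · (x̄ - mu_0) = (-0.1211, 0.3567),
  (x̄ - mu_0)^T · [...] = (-0.6667)·(-0.1211) + (1.8333)·(0.3567) = 0.7346.

Step 5 — scale by n: T² = 6 · 0.7346 = 4.4078.

T² ≈ 4.4078


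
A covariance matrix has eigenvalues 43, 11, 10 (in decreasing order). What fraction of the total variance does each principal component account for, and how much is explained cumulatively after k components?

Step 1 — total variance = trace(Sigma) = Σ λ_i = 43 + 11 + 10 = 64.

Step 2 — fraction explained by component i = λ_i / Σ λ:
  PC1: 43/64 = 0.6719
  PC2: 11/64 = 0.1719
  PC3: 10/64 = 0.1562

Step 3 — cumulative fraction after k components = (λ_1 + ... + λ_k) / Σ λ:
  k = 1: 43/64 = 0.6719
  k = 2: (43 + 11)/64 = 54/64 = 0.8438
  k = 3: (43 + 11 + 10)/64 = 64/64 = 1

Summary (fraction, with percent):

explained: PC1 0.6719 (67.19%), PC2 0.1719 (17.19%), PC3 0.1562 (15.62%);  cumulative: 0.6719, 0.8438, 1


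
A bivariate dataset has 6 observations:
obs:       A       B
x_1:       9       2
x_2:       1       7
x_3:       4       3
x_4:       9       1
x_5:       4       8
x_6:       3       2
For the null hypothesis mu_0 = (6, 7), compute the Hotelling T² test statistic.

Step 1 — sample mean vector:
  mean(A) = (9 + 1 + 4 + 9 + 4 + 3) / 6 = 30/6 = 5
  mean(B) = (2 + 7 + 3 + 1 + 8 + 2) / 6 = 23/6 = 3.8333
  x̄ = (5, 3.8333),  deviation x̄ - mu_0 = (5, 3.8333) - (6, 7) = (-1, -3.1667).

Step 2 — sample covariance matrix, S[i,j] = (1/(n-1)) · Σ_k (x_{k,i} - mean_i) · (x_{k,j} - mean_j), divisor n-1 = 5:
  S[A,A] = ((4)·(4) + (-4)·(-4) + (-1)·(-1) + (4)·(4) + (-1)·(-1) + (-2)·(-2)) / 5 = 54/5 = 10.8
  S[A,B] = ((4)·(-1.8333) + (-4)·(3.1667) + (-1)·(-0.8333) + (4)·(-2.8333) + (-1)·(4.1667) + (-2)·(-1.8333)) / 5 = -31/5 = -6.2
  S[B,B] = ((-1.8333)·(-1.8333) + (3.1667)·(3.1667) + (-0.8333)·(-0.8333) + (-2.8333)·(-2.8333) + (4.1667)·(4.1667) + (-1.8333)·(-1.8333)) / 5 = 42.8333/5 = 8.5667
  S = [[10.8, -6.2],
 [-6.2, 8.5667]].

Step 3 — invert S. det(S) = 10.8·8.5667 - (-6.2)² = 54.08.
  S^{-1} = (1/det) · [[d, -b], [-b, a]] = [[0.1584, 0.1146],
 [0.1146, 0.1997]].

Step 4 — quadratic form (x̄ - mu_0)^T · S^{-1} · (x̄ - mu_0):
  S^{-1} · (x̄ - mu_0) = (-0.5214, -0.747),
  (x̄ - mu_0)^T · [...] = (-1)·(-0.5214) + (-3.1667)·(-0.747) = 2.8871.

Step 5 — scale by n: T² = 6 · 2.8871 = 17.3225.

T² ≈ 17.3225


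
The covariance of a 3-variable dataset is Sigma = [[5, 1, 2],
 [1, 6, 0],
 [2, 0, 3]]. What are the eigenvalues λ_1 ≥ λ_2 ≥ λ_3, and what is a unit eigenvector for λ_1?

Step 1 — characteristic polynomial p(λ) = det(λI - Sigma) = λ³ - tr·λ² + c_1·λ - det, where tr = trace, c_1 = sum of the principal 2×2 minors, det = det(Sigma):
  tr = 5 + 6 + 3 = 14,
  c_1 = (5·6 - (1)²) + (5·3 - (2)²) + (6·3 - (0)²) = 29 + 11 + 18 = 58,
  det = 5·(6·3 - (0)²) - (1)·((1)·3 - (0)·(2)) + (2)·((1)·(0) - 6·(2)) = 5·(18) - (1)·(3) + (2)·(-12) = 63.
  So p(λ) = λ³ - 14λ² + 58λ - 63.
Step 2 — look for an integer root (rational root theorem: any rational root is an integer divisor of 63). Testing λ = 7:
  p(7) = 343 - 686 + 406 - 63 = 0  ✓
  Dividing out (λ - 7): p(λ) = (λ - 7)(λ² - 7λ + 9).
Step 3 — remaining eigenvalues from the quadratic λ² - 7λ + 9 = 0:
  Δ = 7² - 4·9 = 49 - 36 = 13,  λ = (7 ± √13)/2 = (7 ± 3.6056)/2 ≈ 5.3028 or 1.6972.
  Sorted: λ_1 = 7,  λ_2 = 5.3028,  λ_3 = 1.6972  (check: sum = 14 = tr ✓).

Step 4 — unit eigenvector for λ_1 = 7: v spans the null space of (Sigma - λ_1 I), whose rows are
  r_1 = (-2, 1, 2),  r_2 = (1, -1, 0),  r_3 = (2, 0, -4).
  v is orthogonal to every row, so take v ∝ r_1 × r_2 = ((1)·(0) - (2)·(-1), (2)·(1) - (-2)·(0), (-2)·(-1) - (1)·(1)) = (2, 2, 1).
  Let u = (2, 2, 1).
  ||u|| = √((2)² + (2)² + (1)²) = √(9) = 3,  v_1 = u/||u|| ≈ (0.6667, 0.6667, 0.3333) (||v_1|| = 1).

λ_1 = 7,  λ_2 = 5.3028,  λ_3 = 1.6972;  v_1 ≈ (0.6667, 0.6667, 0.3333)


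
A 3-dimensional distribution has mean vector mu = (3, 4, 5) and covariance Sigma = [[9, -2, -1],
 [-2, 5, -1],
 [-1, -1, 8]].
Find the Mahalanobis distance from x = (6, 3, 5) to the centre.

Step 1 — centre the observation: (x - mu) = (3, -1, 0).

Step 2 — invert Sigma (cofactor / det for 3×3, or solve directly):
  Sigma^{-1} = [[0.1258, 0.0548, 0.0226],
 [0.0548, 0.229, 0.0355],
 [0.0226, 0.0355, 0.1323]].

Step 3 — form the quadratic (x - mu)^T · Sigma^{-1} · (x - mu):
  Sigma^{-1} · (x - mu) = (0.3226, -0.0645, 0.0323).
  (x - mu)^T · [Sigma^{-1} · (x - mu)] = (3)·(0.3226) + (-1)·(-0.0645) + (0)·(0.0323) = 1.0323.

Step 4 — take square root: d = √(1.0323) ≈ 1.016.

d(x, mu) = √(1.0323) ≈ 1.016


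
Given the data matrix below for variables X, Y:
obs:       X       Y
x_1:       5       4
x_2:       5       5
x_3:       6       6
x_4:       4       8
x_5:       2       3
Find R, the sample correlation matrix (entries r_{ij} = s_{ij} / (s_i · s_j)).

Step 1 — column means:
  mean(X) = (5 + 5 + 6 + 4 + 2) / 5 = 22/5 = 4.4
  mean(Y) = (4 + 5 + 6 + 8 + 3) / 5 = 26/5 = 5.2

Step 2 — sample variances and covariances s[i,j] = (1/(n-1)) · Σ_k (x_{k,i} - mean_i) · (x_{k,j} - mean_j), with n-1 = 4:
  s[X,X] = ((0.6)·(0.6) + (0.6)·(0.6) + (1.6)·(1.6) + (-0.4)·(-0.4) + (-2.4)·(-2.4)) / 4 = 9.2/4 = 2.3
  s[X,Y] = ((0.6)·(-1.2) + (0.6)·(-0.2) + (1.6)·(0.8) + (-0.4)·(2.8) + (-2.4)·(-2.2)) / 4 = 4.6/4 = 1.15
  s[Y,Y] = ((-1.2)·(-1.2) + (-0.2)·(-0.2) + (0.8)·(0.8) + (2.8)·(2.8) + (-2.2)·(-2.2)) / 4 = 14.8/4 = 3.7
  Sample standard deviations s_i = √(s[i,i]):
  s(X) = √(2.3) = 1.5166
  s(Y) = √(3.7) = 1.9235

Step 3 — r_{ij} = s_{ij} / (s_i · s_j):
  r[X,X] = 1 (diagonal).
  r[X,Y] = 1.15 / (1.5166 · 1.9235) = 1.15 / 2.9172 = 0.3942
  r[Y,Y] = 1 (diagonal).

R is symmetric with unit diagonal. Assembling:

R = [[1, 0.3942],
 [0.3942, 1]]


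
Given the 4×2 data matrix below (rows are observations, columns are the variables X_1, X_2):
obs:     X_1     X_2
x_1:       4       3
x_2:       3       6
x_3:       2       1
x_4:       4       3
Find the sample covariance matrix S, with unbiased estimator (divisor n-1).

Step 1 — column means:
  mean(X_1) = (4 + 3 + 2 + 4) / 4 = 13/4 = 3.25
  mean(X_2) = (3 + 6 + 1 + 3) / 4 = 13/4 = 3.25

Step 2 — sample covariance S[i,j] = (1/(n-1)) · Σ_k (x_{k,i} - mean_i) · (x_{k,j} - mean_j), with n-1 = 3.
  S[X_1,X_1] = ((0.75)·(0.75) + (-0.25)·(-0.25) + (-1.25)·(-1.25) + (0.75)·(0.75)) / 3 = 2.75/3 = 0.9167
  S[X_1,X_2] = ((0.75)·(-0.25) + (-0.25)·(2.75) + (-1.25)·(-2.25) + (0.75)·(-0.25)) / 3 = 1.75/3 = 0.5833
  S[X_2,X_2] = ((-0.25)·(-0.25) + (2.75)·(2.75) + (-2.25)·(-2.25) + (-0.25)·(-0.25)) / 3 = 12.75/3 = 4.25

S is symmetric (S[j,i] = S[i,j]). Assembling:

S = [[0.9167, 0.5833],
 [0.5833, 4.25]]


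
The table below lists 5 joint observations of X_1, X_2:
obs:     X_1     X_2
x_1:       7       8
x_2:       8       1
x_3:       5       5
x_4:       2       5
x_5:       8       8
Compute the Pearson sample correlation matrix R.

Step 1 — column means:
  mean(X_1) = (7 + 8 + 5 + 2 + 8) / 5 = 30/5 = 6
  mean(X_2) = (8 + 1 + 5 + 5 + 8) / 5 = 27/5 = 5.4

Step 2 — sample variances and covariances s[i,j] = (1/(n-1)) · Σ_k (x_{k,i} - mean_i) · (x_{k,j} - mean_j), with n-1 = 4:
  s[X_1,X_1] = ((1)·(1) + (2)·(2) + (-1)·(-1) + (-4)·(-4) + (2)·(2)) / 4 = 26/4 = 6.5
  s[X_1,X_2] = ((1)·(2.6) + (2)·(-4.4) + (-1)·(-0.4) + (-4)·(-0.4) + (2)·(2.6)) / 4 = 1/4 = 0.25
  s[X_2,X_2] = ((2.6)·(2.6) + (-4.4)·(-4.4) + (-0.4)·(-0.4) + (-0.4)·(-0.4) + (2.6)·(2.6)) / 4 = 33.2/4 = 8.3
  Sample standard deviations s_i = √(s[i,i]):
  s(X_1) = √(6.5) = 2.5495
  s(X_2) = √(8.3) = 2.881

Step 3 — r_{ij} = s_{ij} / (s_i · s_j):
  r[X_1,X_1] = 1 (diagonal).
  r[X_1,X_2] = 0.25 / (2.5495 · 2.881) = 0.25 / 7.3451 = 0.034
  r[X_2,X_2] = 1 (diagonal).

R is symmetric with unit diagonal. Assembling:

R = [[1, 0.034],
 [0.034, 1]]


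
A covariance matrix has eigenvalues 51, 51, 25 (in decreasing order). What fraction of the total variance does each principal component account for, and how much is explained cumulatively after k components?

Step 1 — total variance = trace(Sigma) = Σ λ_i = 51 + 51 + 25 = 127.

Step 2 — fraction explained by component i = λ_i / Σ λ:
  PC1: 51/127 = 0.4016
  PC2: 51/127 = 0.4016
  PC3: 25/127 = 0.1969

Step 3 — cumulative fraction after k components = (λ_1 + ... + λ_k) / Σ λ:
  k = 1: 51/127 = 0.4016
  k = 2: (51 + 51)/127 = 102/127 = 0.8031
  k = 3: (51 + 51 + 25)/127 = 127/127 = 1

Summary (fraction, with percent):

explained: PC1 0.4016 (40.16%), PC2 0.4016 (40.16%), PC3 0.1969 (19.69%);  cumulative: 0.4016, 0.8031, 1


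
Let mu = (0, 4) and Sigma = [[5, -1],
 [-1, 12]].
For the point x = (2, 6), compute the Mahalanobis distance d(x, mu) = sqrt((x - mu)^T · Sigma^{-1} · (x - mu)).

Step 1 — centre the observation: (x - mu) = (2, 2).

Step 2 — invert Sigma. det(Sigma) = 5·12 - (-1)² = 59.
  Sigma^{-1} = (1/det) · [[d, -b], [-b, a]] = [[0.2034, 0.0169],
 [0.0169, 0.0847]].

Step 3 — form the quadratic (x - mu)^T · Sigma^{-1} · (x - mu):
  Sigma^{-1} · (x - mu) = (0.4407, 0.2034).
  (x - mu)^T · [Sigma^{-1} · (x - mu)] = (2)·(0.4407) + (2)·(0.2034) = 1.2881.

Step 4 — take square root: d = √(1.2881) ≈ 1.135.

d(x, mu) = √(1.2881) ≈ 1.135


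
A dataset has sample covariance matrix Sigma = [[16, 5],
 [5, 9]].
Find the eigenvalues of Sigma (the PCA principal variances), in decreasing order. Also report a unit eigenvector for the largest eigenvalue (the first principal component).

Step 1 — characteristic polynomial of 2×2 Sigma:
  det(Sigma - λI) = λ² - trace · λ + det = 0.
  trace = 16 + 9 = 25, det = 16·9 - (5)² = 119.
Step 2 — discriminant:
  Δ = trace² - 4·det = 625 - 476 = 149.
Step 3 — eigenvalues:
  λ = (trace ± √Δ)/2 = (25 ± 12.2066)/2,
  λ_1 = 18.6033,  λ_2 = 6.3967.

Step 4 — unit eigenvector for λ_1: solve (Sigma - λ_1 I)v = 0. First row:
  (16 - 18.6033)·v_x + (5)·v_y = 0, i.e. (-2.6033)·v_x + (5)·v_y = 0,
  so v ∝ (b, λ_1 - a) = (5, 2.6033) = u.
  ||u|| = √((5)² + (2.6033)²) = √(31.7771) ≈ 5.6371,
  v_1 = u/||u|| ≈ (0.887, 0.4618) (||v_1|| = 1).

λ_1 = 18.6033,  λ_2 = 6.3967;  v_1 ≈ (0.887, 0.4618)
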